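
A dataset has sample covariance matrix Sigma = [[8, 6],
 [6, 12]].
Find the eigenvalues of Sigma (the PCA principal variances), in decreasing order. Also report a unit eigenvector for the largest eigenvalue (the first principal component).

Step 1 — characteristic polynomial of 2×2 Sigma:
  det(Sigma - λI) = λ² - trace · λ + det = 0.
  trace = 8 + 12 = 20, det = 8·12 - (6)² = 60.
Step 2 — discriminant:
  Δ = trace² - 4·det = 400 - 240 = 160.
Step 3 — eigenvalues:
  λ = (trace ± √Δ)/2 = (20 ± 12.6491)/2,
  λ_1 = 16.3246,  λ_2 = 3.6754.

Step 4 — unit eigenvector for λ_1: solve (Sigma - λ_1 I)v = 0. First row:
  (8 - 16.3246)·v_x + (6)·v_y = 0, i.e. (-8.3246)·v_x + (6)·v_y = 0,
  so v ∝ (b, λ_1 - a) = (6, 8.3246) = u.
  ||u|| = √((6)² + (8.3246)²) = √(105.2982) ≈ 10.2615,
  v_1 = u/||u|| ≈ (0.5847, 0.8112) (||v_1|| = 1).

λ_1 = 16.3246,  λ_2 = 3.6754;  v_1 ≈ (0.5847, 0.8112)


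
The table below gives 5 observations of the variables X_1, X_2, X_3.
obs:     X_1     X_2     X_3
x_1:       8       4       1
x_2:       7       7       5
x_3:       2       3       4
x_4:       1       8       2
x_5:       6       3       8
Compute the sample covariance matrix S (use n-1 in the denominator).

Step 1 — column means:
  mean(X_1) = (8 + 7 + 2 + 1 + 6) / 5 = 24/5 = 4.8
  mean(X_2) = (4 + 7 + 3 + 8 + 3) / 5 = 25/5 = 5
  mean(X_3) = (1 + 5 + 4 + 2 + 8) / 5 = 20/5 = 4

Step 2 — sample covariance S[i,j] = (1/(n-1)) · Σ_k (x_{k,i} - mean_i) · (x_{k,j} - mean_j), with n-1 = 4.
  S[X_1,X_1] = ((3.2)·(3.2) + (2.2)·(2.2) + (-2.8)·(-2.8) + (-3.8)·(-3.8) + (1.2)·(1.2)) / 4 = 38.8/4 = 9.7
  S[X_1,X_2] = ((3.2)·(-1) + (2.2)·(2) + (-2.8)·(-2) + (-3.8)·(3) + (1.2)·(-2)) / 4 = -7/4 = -1.75
  S[X_1,X_3] = ((3.2)·(-3) + (2.2)·(1) + (-2.8)·(0) + (-3.8)·(-2) + (1.2)·(4)) / 4 = 5/4 = 1.25
  S[X_2,X_2] = ((-1)·(-1) + (2)·(2) + (-2)·(-2) + (3)·(3) + (-2)·(-2)) / 4 = 22/4 = 5.5
  S[X_2,X_3] = ((-1)·(-3) + (2)·(1) + (-2)·(0) + (3)·(-2) + (-2)·(4)) / 4 = -9/4 = -2.25
  S[X_3,X_3] = ((-3)·(-3) + (1)·(1) + (0)·(0) + (-2)·(-2) + (4)·(4)) / 4 = 30/4 = 7.5

S is symmetric (S[j,i] = S[i,j]). Assembling:

S = [[9.7, -1.75, 1.25],
 [-1.75, 5.5, -2.25],
 [1.25, -2.25, 7.5]]


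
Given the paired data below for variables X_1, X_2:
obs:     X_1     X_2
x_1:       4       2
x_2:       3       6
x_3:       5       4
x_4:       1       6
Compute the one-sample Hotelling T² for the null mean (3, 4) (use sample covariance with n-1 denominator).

Step 1 — sample mean vector:
  mean(X_1) = (4 + 3 + 5 + 1) / 4 = 13/4 = 3.25
  mean(X_2) = (2 + 6 + 4 + 6) / 4 = 18/4 = 4.5
  x̄ = (3.25, 4.5),  deviation x̄ - mu_0 = (3.25, 4.5) - (3, 4) = (0.25, 0.5).

Step 2 — sample covariance matrix, S[i,j] = (1/(n-1)) · Σ_k (x_{k,i} - mean_i) · (x_{k,j} - mean_j), divisor n-1 = 3:
  S[X_1,X_1] = ((0.75)·(0.75) + (-0.25)·(-0.25) + (1.75)·(1.75) + (-2.25)·(-2.25)) / 3 = 8.75/3 = 2.9167
  S[X_1,X_2] = ((0.75)·(-2.5) + (-0.25)·(1.5) + (1.75)·(-0.5) + (-2.25)·(1.5)) / 3 = -6.5/3 = -2.1667
  S[X_2,X_2] = ((-2.5)·(-2.5) + (1.5)·(1.5) + (-0.5)·(-0.5) + (1.5)·(1.5)) / 3 = 11/3 = 3.6667
  S = [[2.9167, -2.1667],
 [-2.1667, 3.6667]].

Step 3 — invert S. det(S) = 2.9167·3.6667 - (-2.1667)² = 6.
  S^{-1} = (1/det) · [[d, -b], [-b, a]] = [[0.6111, 0.3611],
 [0.3611, 0.4861]].

Step 4 — quadratic form (x̄ - mu_0)^T · S^{-1} · (x̄ - mu_0):
  S^{-1} · (x̄ - mu_0) = (0.3333, 0.3333),
  (x̄ - mu_0)^T · [...] = (0.25)·(0.3333) + (0.5)·(0.3333) = 0.25.

Step 5 — scale by n: T² = 4 · 0.25 = 1.

T² ≈ 1


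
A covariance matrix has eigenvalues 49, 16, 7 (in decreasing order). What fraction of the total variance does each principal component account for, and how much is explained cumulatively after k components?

Step 1 — total variance = trace(Sigma) = Σ λ_i = 49 + 16 + 7 = 72.

Step 2 — fraction explained by component i = λ_i / Σ λ:
  PC1: 49/72 = 0.6806
  PC2: 16/72 = 0.2222
  PC3: 7/72 = 0.0972

Step 3 — cumulative fraction after k components = (λ_1 + ... + λ_k) / Σ λ:
  k = 1: 49/72 = 0.6806
  k = 2: (49 + 16)/72 = 65/72 = 0.9028
  k = 3: (49 + 16 + 7)/72 = 72/72 = 1

Summary (fraction, with percent):

explained: PC1 0.6806 (68.06%), PC2 0.2222 (22.22%), PC3 0.0972 (9.72%);  cumulative: 0.6806, 0.9028, 1


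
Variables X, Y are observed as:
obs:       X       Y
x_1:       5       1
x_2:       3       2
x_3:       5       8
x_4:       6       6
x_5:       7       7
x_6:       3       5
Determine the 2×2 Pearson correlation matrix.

Step 1 — column means:
  mean(X) = (5 + 3 + 5 + 6 + 7 + 3) / 6 = 29/6 = 4.8333
  mean(Y) = (1 + 2 + 8 + 6 + 7 + 5) / 6 = 29/6 = 4.8333

Step 2 — sample variances and covariances s[i,j] = (1/(n-1)) · Σ_k (x_{k,i} - mean_i) · (x_{k,j} - mean_j), with n-1 = 5:
  s[X,X] = ((0.1667)·(0.1667) + (-1.8333)·(-1.8333) + (0.1667)·(0.1667) + (1.1667)·(1.1667) + (2.1667)·(2.1667) + (-1.8333)·(-1.8333)) / 5 = 12.8333/5 = 2.5667
  s[X,Y] = ((0.1667)·(-3.8333) + (-1.8333)·(-2.8333) + (0.1667)·(3.1667) + (1.1667)·(1.1667) + (2.1667)·(2.1667) + (-1.8333)·(0.1667)) / 5 = 10.8333/5 = 2.1667
  s[Y,Y] = ((-3.8333)·(-3.8333) + (-2.8333)·(-2.8333) + (3.1667)·(3.1667) + (1.1667)·(1.1667) + (2.1667)·(2.1667) + (0.1667)·(0.1667)) / 5 = 38.8333/5 = 7.7667
  Sample standard deviations s_i = √(s[i,i]):
  s(X) = √(2.5667) = 1.6021
  s(Y) = √(7.7667) = 2.7869

Step 3 — r_{ij} = s_{ij} / (s_i · s_j):
  r[X,X] = 1 (diagonal).
  r[X,Y] = 2.1667 / (1.6021 · 2.7869) = 2.1667 / 4.4648 = 0.4853
  r[Y,Y] = 1 (diagonal).

R is symmetric with unit diagonal. Assembling:

R = [[1, 0.4853],
 [0.4853, 1]]


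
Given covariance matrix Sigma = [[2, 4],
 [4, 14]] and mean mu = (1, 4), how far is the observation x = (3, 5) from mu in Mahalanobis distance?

Step 1 — centre the observation: (x - mu) = (2, 1).

Step 2 — invert Sigma. det(Sigma) = 2·14 - (4)² = 12.
  Sigma^{-1} = (1/det) · [[d, -b], [-b, a]] = [[1.1667, -0.3333],
 [-0.3333, 0.1667]].

Step 3 — form the quadratic (x - mu)^T · Sigma^{-1} · (x - mu):
  Sigma^{-1} · (x - mu) = (2, -0.5).
  (x - mu)^T · [Sigma^{-1} · (x - mu)] = (2)·(2) + (1)·(-0.5) = 3.5.

Step 4 — take square root: d = √(3.5) ≈ 1.8708.

d(x, mu) = √(3.5) ≈ 1.8708


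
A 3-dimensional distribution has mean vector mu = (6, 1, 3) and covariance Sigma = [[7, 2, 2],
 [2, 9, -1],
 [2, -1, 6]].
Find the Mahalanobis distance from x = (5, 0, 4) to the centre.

Step 1 — centre the observation: (x - mu) = (-1, -1, 1).

Step 2 — invert Sigma (cofactor / det for 3×3, or solve directly):
  Sigma^{-1} = [[0.1749, -0.0462, -0.066],
 [-0.0462, 0.1254, 0.0363],
 [-0.066, 0.0363, 0.1947]].

Step 3 — form the quadratic (x - mu)^T · Sigma^{-1} · (x - mu):
  Sigma^{-1} · (x - mu) = (-0.1947, -0.0429, 0.2244).
  (x - mu)^T · [Sigma^{-1} · (x - mu)] = (-1)·(-0.1947) + (-1)·(-0.0429) + (1)·(0.2244) = 0.462.

Step 4 — take square root: d = √(0.462) ≈ 0.6797.

d(x, mu) = √(0.462) ≈ 0.6797


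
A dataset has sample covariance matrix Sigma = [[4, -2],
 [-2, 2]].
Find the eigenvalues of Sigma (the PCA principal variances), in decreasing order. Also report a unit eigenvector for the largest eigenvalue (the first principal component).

Step 1 — characteristic polynomial of 2×2 Sigma:
  det(Sigma - λI) = λ² - trace · λ + det = 0.
  trace = 4 + 2 = 6, det = 4·2 - (-2)² = 4.
Step 2 — discriminant:
  Δ = trace² - 4·det = 36 - 16 = 20.
Step 3 — eigenvalues:
  λ = (trace ± √Δ)/2 = (6 ± 4.4721)/2,
  λ_1 = 5.2361,  λ_2 = 0.7639.

Step 4 — unit eigenvector for λ_1: solve (Sigma - λ_1 I)v = 0. First row:
  (4 - 5.2361)·v_x + (-2)·v_y = 0, i.e. (-1.2361)·v_x + (-2)·v_y = 0,
  so v ∝ (b, λ_1 - a) = (-2, 1.2361); multiply by -1 so the first entry is positive: u = (2, -1.2361).
  ||u|| = √((2)² + (-1.2361)²) = √(5.5279) ≈ 2.3511,
  v_1 = u/||u|| ≈ (0.8507, -0.5257) (||v_1|| = 1).

λ_1 = 5.2361,  λ_2 = 0.7639;  v_1 ≈ (0.8507, -0.5257)


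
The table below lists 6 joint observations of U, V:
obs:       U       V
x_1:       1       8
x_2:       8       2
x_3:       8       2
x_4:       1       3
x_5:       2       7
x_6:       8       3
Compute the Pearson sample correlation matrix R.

Step 1 — column means:
  mean(U) = (1 + 8 + 8 + 1 + 2 + 8) / 6 = 28/6 = 4.6667
  mean(V) = (8 + 2 + 2 + 3 + 7 + 3) / 6 = 25/6 = 4.1667

Step 2 — sample variances and covariances s[i,j] = (1/(n-1)) · Σ_k (x_{k,i} - mean_i) · (x_{k,j} - mean_j), with n-1 = 5:
  s[U,U] = ((-3.6667)·(-3.6667) + (3.3333)·(3.3333) + (3.3333)·(3.3333) + (-3.6667)·(-3.6667) + (-2.6667)·(-2.6667) + (3.3333)·(3.3333)) / 5 = 67.3333/5 = 13.4667
  s[U,V] = ((-3.6667)·(3.8333) + (3.3333)·(-2.1667) + (3.3333)·(-2.1667) + (-3.6667)·(-1.1667) + (-2.6667)·(2.8333) + (3.3333)·(-1.1667)) / 5 = -35.6667/5 = -7.1333
  s[V,V] = ((3.8333)·(3.8333) + (-2.1667)·(-2.1667) + (-2.1667)·(-2.1667) + (-1.1667)·(-1.1667) + (2.8333)·(2.8333) + (-1.1667)·(-1.1667)) / 5 = 34.8333/5 = 6.9667
  Sample standard deviations s_i = √(s[i,i]):
  s(U) = √(13.4667) = 3.6697
  s(V) = √(6.9667) = 2.6394

Step 3 — r_{ij} = s_{ij} / (s_i · s_j):
  r[U,U] = 1 (diagonal).
  r[U,V] = -7.1333 / (3.6697 · 2.6394) = -7.1333 / 9.686 = -0.7365
  r[V,V] = 1 (diagonal).

R is symmetric with unit diagonal. Assembling:

R = [[1, -0.7365],
 [-0.7365, 1]]


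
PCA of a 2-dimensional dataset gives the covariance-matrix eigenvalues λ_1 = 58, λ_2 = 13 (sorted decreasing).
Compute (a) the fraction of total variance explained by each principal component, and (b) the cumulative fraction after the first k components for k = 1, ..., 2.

Step 1 — total variance = trace(Sigma) = Σ λ_i = 58 + 13 = 71.

Step 2 — fraction explained by component i = λ_i / Σ λ:
  PC1: 58/71 = 0.8169
  PC2: 13/71 = 0.1831

Step 3 — cumulative fraction after k components = (λ_1 + ... + λ_k) / Σ λ:
  k = 1: 58/71 = 0.8169
  k = 2: (58 + 13)/71 = 71/71 = 1

Summary (fraction, with percent):

explained: PC1 0.8169 (81.69%), PC2 0.1831 (18.31%);  cumulative: 0.8169, 1


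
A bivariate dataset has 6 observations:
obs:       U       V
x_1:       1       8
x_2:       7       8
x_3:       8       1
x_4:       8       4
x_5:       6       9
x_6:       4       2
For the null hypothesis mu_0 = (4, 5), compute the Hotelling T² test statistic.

Step 1 — sample mean vector:
  mean(U) = (1 + 7 + 8 + 8 + 6 + 4) / 6 = 34/6 = 5.6667
  mean(V) = (8 + 8 + 1 + 4 + 9 + 2) / 6 = 32/6 = 5.3333
  x̄ = (5.6667, 5.3333),  deviation x̄ - mu_0 = (5.6667, 5.3333) - (4, 5) = (1.6667, 0.3333).

Step 2 — sample covariance matrix, S[i,j] = (1/(n-1)) · Σ_k (x_{k,i} - mean_i) · (x_{k,j} - mean_j), divisor n-1 = 5:
  S[U,U] = ((-4.6667)·(-4.6667) + (1.3333)·(1.3333) + (2.3333)·(2.3333) + (2.3333)·(2.3333) + (0.3333)·(0.3333) + (-1.6667)·(-1.6667)) / 5 = 37.3333/5 = 7.4667
  S[U,V] = ((-4.6667)·(2.6667) + (1.3333)·(2.6667) + (2.3333)·(-4.3333) + (2.3333)·(-1.3333) + (0.3333)·(3.6667) + (-1.6667)·(-3.3333)) / 5 = -15.3333/5 = -3.0667
  S[V,V] = ((2.6667)·(2.6667) + (2.6667)·(2.6667) + (-4.3333)·(-4.3333) + (-1.3333)·(-1.3333) + (3.6667)·(3.6667) + (-3.3333)·(-3.3333)) / 5 = 59.3333/5 = 11.8667
  S = [[7.4667, -3.0667],
 [-3.0667, 11.8667]].

Step 3 — invert S. det(S) = 7.4667·11.8667 - (-3.0667)² = 79.2.
  S^{-1} = (1/det) · [[d, -b], [-b, a]] = [[0.1498, 0.0387],
 [0.0387, 0.0943]].

Step 4 — quadratic form (x̄ - mu_0)^T · S^{-1} · (x̄ - mu_0):
  S^{-1} · (x̄ - mu_0) = (0.2626, 0.096),
  (x̄ - mu_0)^T · [...] = (1.6667)·(0.2626) + (0.3333)·(0.096) = 0.4697.

Step 5 — scale by n: T² = 6 · 0.4697 = 2.8182.

T² ≈ 2.8182


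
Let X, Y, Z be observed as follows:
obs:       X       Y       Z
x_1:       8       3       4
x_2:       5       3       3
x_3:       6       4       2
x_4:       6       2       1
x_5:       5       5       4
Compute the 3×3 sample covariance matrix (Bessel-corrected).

Step 1 — column means:
  mean(X) = (8 + 5 + 6 + 6 + 5) / 5 = 30/5 = 6
  mean(Y) = (3 + 3 + 4 + 2 + 5) / 5 = 17/5 = 3.4
  mean(Z) = (4 + 3 + 2 + 1 + 4) / 5 = 14/5 = 2.8

Step 2 — sample covariance S[i,j] = (1/(n-1)) · Σ_k (x_{k,i} - mean_i) · (x_{k,j} - mean_j), with n-1 = 4.
  S[X,X] = ((2)·(2) + (-1)·(-1) + (0)·(0) + (0)·(0) + (-1)·(-1)) / 4 = 6/4 = 1.5
  S[X,Y] = ((2)·(-0.4) + (-1)·(-0.4) + (0)·(0.6) + (0)·(-1.4) + (-1)·(1.6)) / 4 = -2/4 = -0.5
  S[X,Z] = ((2)·(1.2) + (-1)·(0.2) + (0)·(-0.8) + (0)·(-1.8) + (-1)·(1.2)) / 4 = 1/4 = 0.25
  S[Y,Y] = ((-0.4)·(-0.4) + (-0.4)·(-0.4) + (0.6)·(0.6) + (-1.4)·(-1.4) + (1.6)·(1.6)) / 4 = 5.2/4 = 1.3
  S[Y,Z] = ((-0.4)·(1.2) + (-0.4)·(0.2) + (0.6)·(-0.8) + (-1.4)·(-1.8) + (1.6)·(1.2)) / 4 = 3.4/4 = 0.85
  S[Z,Z] = ((1.2)·(1.2) + (0.2)·(0.2) + (-0.8)·(-0.8) + (-1.8)·(-1.8) + (1.2)·(1.2)) / 4 = 6.8/4 = 1.7

S is symmetric (S[j,i] = S[i,j]). Assembling:

S = [[1.5, -0.5, 0.25],
 [-0.5, 1.3, 0.85],
 [0.25, 0.85, 1.7]]


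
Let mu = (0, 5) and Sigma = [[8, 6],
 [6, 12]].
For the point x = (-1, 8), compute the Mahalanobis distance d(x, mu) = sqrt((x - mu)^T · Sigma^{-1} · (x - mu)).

Step 1 — centre the observation: (x - mu) = (-1, 3).

Step 2 — invert Sigma. det(Sigma) = 8·12 - (6)² = 60.
  Sigma^{-1} = (1/det) · [[d, -b], [-b, a]] = [[0.2, -0.1],
 [-0.1, 0.1333]].

Step 3 — form the quadratic (x - mu)^T · Sigma^{-1} · (x - mu):
  Sigma^{-1} · (x - mu) = (-0.5, 0.5).
  (x - mu)^T · [Sigma^{-1} · (x - mu)] = (-1)·(-0.5) + (3)·(0.5) = 2.

Step 4 — take square root: d = √(2) ≈ 1.4142.

d(x, mu) = √(2) ≈ 1.4142


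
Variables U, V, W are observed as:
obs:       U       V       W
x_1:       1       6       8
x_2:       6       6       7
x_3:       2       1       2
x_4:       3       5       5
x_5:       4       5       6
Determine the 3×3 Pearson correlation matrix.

Step 1 — column means:
  mean(U) = (1 + 6 + 2 + 3 + 4) / 5 = 16/5 = 3.2
  mean(V) = (6 + 6 + 1 + 5 + 5) / 5 = 23/5 = 4.6
  mean(W) = (8 + 7 + 2 + 5 + 6) / 5 = 28/5 = 5.6

Step 2 — sample variances and covariances s[i,j] = (1/(n-1)) · Σ_k (x_{k,i} - mean_i) · (x_{k,j} - mean_j), with n-1 = 4:
  s[U,U] = ((-2.2)·(-2.2) + (2.8)·(2.8) + (-1.2)·(-1.2) + (-0.2)·(-0.2) + (0.8)·(0.8)) / 4 = 14.8/4 = 3.7
  s[U,V] = ((-2.2)·(1.4) + (2.8)·(1.4) + (-1.2)·(-3.6) + (-0.2)·(0.4) + (0.8)·(0.4)) / 4 = 5.4/4 = 1.35
  s[U,W] = ((-2.2)·(2.4) + (2.8)·(1.4) + (-1.2)·(-3.6) + (-0.2)·(-0.6) + (0.8)·(0.4)) / 4 = 3.4/4 = 0.85
  s[V,V] = ((1.4)·(1.4) + (1.4)·(1.4) + (-3.6)·(-3.6) + (0.4)·(0.4) + (0.4)·(0.4)) / 4 = 17.2/4 = 4.3
  s[V,W] = ((1.4)·(2.4) + (1.4)·(1.4) + (-3.6)·(-3.6) + (0.4)·(-0.6) + (0.4)·(0.4)) / 4 = 18.2/4 = 4.55
  s[W,W] = ((2.4)·(2.4) + (1.4)·(1.4) + (-3.6)·(-3.6) + (-0.6)·(-0.6) + (0.4)·(0.4)) / 4 = 21.2/4 = 5.3
  Sample standard deviations s_i = √(s[i,i]):
  s(U) = √(3.7) = 1.9235
  s(V) = √(4.3) = 2.0736
  s(W) = √(5.3) = 2.3022

Step 3 — r_{ij} = s_{ij} / (s_i · s_j):
  r[U,U] = 1 (diagonal).
  r[U,V] = 1.35 / (1.9235 · 2.0736) = 1.35 / 3.9887 = 0.3385
  r[U,W] = 0.85 / (1.9235 · 2.3022) = 0.85 / 4.4283 = 0.1919
  r[V,V] = 1 (diagonal).
  r[V,W] = 4.55 / (2.0736 · 2.3022) = 4.55 / 4.7739 = 0.9531
  r[W,W] = 1 (diagonal).

R is symmetric with unit diagonal. Assembling:

R = [[1, 0.3385, 0.1919],
 [0.3385, 1, 0.9531],
 [0.1919, 0.9531, 1]]


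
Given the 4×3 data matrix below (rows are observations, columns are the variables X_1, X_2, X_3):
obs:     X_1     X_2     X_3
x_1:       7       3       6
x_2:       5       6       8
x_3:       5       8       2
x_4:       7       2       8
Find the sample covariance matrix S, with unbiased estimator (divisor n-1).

Step 1 — column means:
  mean(X_1) = (7 + 5 + 5 + 7) / 4 = 24/4 = 6
  mean(X_2) = (3 + 6 + 8 + 2) / 4 = 19/4 = 4.75
  mean(X_3) = (6 + 8 + 2 + 8) / 4 = 24/4 = 6

Step 2 — sample covariance S[i,j] = (1/(n-1)) · Σ_k (x_{k,i} - mean_i) · (x_{k,j} - mean_j), with n-1 = 3.
  S[X_1,X_1] = ((1)·(1) + (-1)·(-1) + (-1)·(-1) + (1)·(1)) / 3 = 4/3 = 1.3333
  S[X_1,X_2] = ((1)·(-1.75) + (-1)·(1.25) + (-1)·(3.25) + (1)·(-2.75)) / 3 = -9/3 = -3
  S[X_1,X_3] = ((1)·(0) + (-1)·(2) + (-1)·(-4) + (1)·(2)) / 3 = 4/3 = 1.3333
  S[X_2,X_2] = ((-1.75)·(-1.75) + (1.25)·(1.25) + (3.25)·(3.25) + (-2.75)·(-2.75)) / 3 = 22.75/3 = 7.5833
  S[X_2,X_3] = ((-1.75)·(0) + (1.25)·(2) + (3.25)·(-4) + (-2.75)·(2)) / 3 = -16/3 = -5.3333
  S[X_3,X_3] = ((0)·(0) + (2)·(2) + (-4)·(-4) + (2)·(2)) / 3 = 24/3 = 8

S is symmetric (S[j,i] = S[i,j]). Assembling:

S = [[1.3333, -3, 1.3333],
 [-3, 7.5833, -5.3333],
 [1.3333, -5.3333, 8]]


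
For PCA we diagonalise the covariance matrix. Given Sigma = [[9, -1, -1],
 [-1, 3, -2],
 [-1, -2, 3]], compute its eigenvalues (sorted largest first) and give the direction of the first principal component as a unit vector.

Step 1 — characteristic polynomial p(λ) = det(λI - Sigma) = λ³ - tr·λ² + c_1·λ - det, where tr = trace, c_1 = sum of the principal 2×2 minors, det = det(Sigma):
  tr = 9 + 3 + 3 = 15,
  c_1 = (9·3 - (-1)²) + (9·3 - (-1)²) + (3·3 - (-2)²) = 26 + 26 + 5 = 57,
  det = 9·(3·3 - (-2)²) - (-1)·((-1)·3 - (-2)·(-1)) + (-1)·((-1)·(-2) - 3·(-1)) = 9·(5) - (-1)·(-5) + (-1)·(5) = 35.
  So p(λ) = λ³ - 15λ² + 57λ - 35.
Step 2 — look for an integer root (rational root theorem: any rational root is an integer divisor of 35). Testing λ = 5:
  p(5) = 125 - 375 + 285 - 35 = 0  ✓
  Dividing out (λ - 5): p(λ) = (λ - 5)(λ² - 10λ + 7).
Step 3 — remaining eigenvalues from the quadratic λ² - 10λ + 7 = 0:
  Δ = 10² - 4·7 = 100 - 28 = 72,  λ = (10 ± √72)/2 = (10 ± 8.4853)/2 ≈ 9.2426 or 0.7574.
  Sorted: λ_1 = 9.2426,  λ_2 = 5,  λ_3 = 0.7574  (check: sum = 15 = tr ✓).

Step 4 — unit eigenvector for λ_1 ≈ 9.2426: v spans the null space of (Sigma - λ_1 I), whose rows are
  r_1 = (-0.2426, -1, -1),  r_2 = (-1, -6.2426, -2),  r_3 = (-1, -2, -6.2426).
  v is orthogonal to every row, so take v ∝ r_1 × r_2 = ((-1)·(-2) - (-1)·(-6.2426), (-1)·(-1) - (-0.2426)·(-2), (-0.2426)·(-6.2426) - (-1)·(-1)) ≈ (-4.2426, 0.5147, 0.5147).
  Rescale (multiply by -1 so the first nonzero entry is positive): u = (4.2426, -0.5147, -0.5147).
  ||u|| = √((4.2426)² + (-0.5147)² + (-0.5147)²) = √(18.5299) ≈ 4.3046,  v_1 = u/||u|| ≈ (0.9856, -0.1196, -0.1196) (||v_1|| = 1).

λ_1 = 9.2426,  λ_2 = 5,  λ_3 = 0.7574;  v_1 ≈ (0.9856, -0.1196, -0.1196)


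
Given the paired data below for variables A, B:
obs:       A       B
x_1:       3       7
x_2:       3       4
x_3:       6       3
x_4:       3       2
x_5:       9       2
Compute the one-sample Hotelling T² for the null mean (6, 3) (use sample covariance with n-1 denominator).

Step 1 — sample mean vector:
  mean(A) = (3 + 3 + 6 + 3 + 9) / 5 = 24/5 = 4.8
  mean(B) = (7 + 4 + 3 + 2 + 2) / 5 = 18/5 = 3.6
  x̄ = (4.8, 3.6),  deviation x̄ - mu_0 = (4.8, 3.6) - (6, 3) = (-1.2, 0.6).

Step 2 — sample covariance matrix, S[i,j] = (1/(n-1)) · Σ_k (x_{k,i} - mean_i) · (x_{k,j} - mean_j), divisor n-1 = 4:
  S[A,A] = ((-1.8)·(-1.8) + (-1.8)·(-1.8) + (1.2)·(1.2) + (-1.8)·(-1.8) + (4.2)·(4.2)) / 4 = 28.8/4 = 7.2
  S[A,B] = ((-1.8)·(3.4) + (-1.8)·(0.4) + (1.2)·(-0.6) + (-1.8)·(-1.6) + (4.2)·(-1.6)) / 4 = -11.4/4 = -2.85
  S[B,B] = ((3.4)·(3.4) + (0.4)·(0.4) + (-0.6)·(-0.6) + (-1.6)·(-1.6) + (-1.6)·(-1.6)) / 4 = 17.2/4 = 4.3
  S = [[7.2, -2.85],
 [-2.85, 4.3]].

Step 3 — invert S. det(S) = 7.2·4.3 - (-2.85)² = 22.8375.
  S^{-1} = (1/det) · [[d, -b], [-b, a]] = [[0.1883, 0.1248],
 [0.1248, 0.3153]].

Step 4 — quadratic form (x̄ - mu_0)^T · S^{-1} · (x̄ - mu_0):
  S^{-1} · (x̄ - mu_0) = (-0.1511, 0.0394),
  (x̄ - mu_0)^T · [...] = (-1.2)·(-0.1511) + (0.6)·(0.0394) = 0.2049.

Step 5 — scale by n: T² = 5 · 0.2049 = 1.0246.

T² ≈ 1.0246


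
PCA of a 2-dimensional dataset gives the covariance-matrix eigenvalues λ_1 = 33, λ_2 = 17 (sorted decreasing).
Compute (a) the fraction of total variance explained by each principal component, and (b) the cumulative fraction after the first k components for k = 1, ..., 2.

Step 1 — total variance = trace(Sigma) = Σ λ_i = 33 + 17 = 50.

Step 2 — fraction explained by component i = λ_i / Σ λ:
  PC1: 33/50 = 0.66
  PC2: 17/50 = 0.34

Step 3 — cumulative fraction after k components = (λ_1 + ... + λ_k) / Σ λ:
  k = 1: 33/50 = 0.66
  k = 2: (33 + 17)/50 = 50/50 = 1

Summary (fraction, with percent):

explained: PC1 0.66 (66%), PC2 0.34 (34%);  cumulative: 0.66, 1


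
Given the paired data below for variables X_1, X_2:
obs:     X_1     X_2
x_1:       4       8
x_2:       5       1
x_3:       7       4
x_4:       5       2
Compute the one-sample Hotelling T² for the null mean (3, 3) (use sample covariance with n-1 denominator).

Step 1 — sample mean vector:
  mean(X_1) = (4 + 5 + 7 + 5) / 4 = 21/4 = 5.25
  mean(X_2) = (8 + 1 + 4 + 2) / 4 = 15/4 = 3.75
  x̄ = (5.25, 3.75),  deviation x̄ - mu_0 = (5.25, 3.75) - (3, 3) = (2.25, 0.75).

Step 2 — sample covariance matrix, S[i,j] = (1/(n-1)) · Σ_k (x_{k,i} - mean_i) · (x_{k,j} - mean_j), divisor n-1 = 3:
  S[X_1,X_1] = ((-1.25)·(-1.25) + (-0.25)·(-0.25) + (1.75)·(1.75) + (-0.25)·(-0.25)) / 3 = 4.75/3 = 1.5833
  S[X_1,X_2] = ((-1.25)·(4.25) + (-0.25)·(-2.75) + (1.75)·(0.25) + (-0.25)·(-1.75)) / 3 = -3.75/3 = -1.25
  S[X_2,X_2] = ((4.25)·(4.25) + (-2.75)·(-2.75) + (0.25)·(0.25) + (-1.75)·(-1.75)) / 3 = 28.75/3 = 9.5833
  S = [[1.5833, -1.25],
 [-1.25, 9.5833]].

Step 3 — invert S. det(S) = 1.5833·9.5833 - (-1.25)² = 13.6111.
  S^{-1} = (1/det) · [[d, -b], [-b, a]] = [[0.7041, 0.0918],
 [0.0918, 0.1163]].

Step 4 — quadratic form (x̄ - mu_0)^T · S^{-1} · (x̄ - mu_0):
  S^{-1} · (x̄ - mu_0) = (1.6531, 0.2939),
  (x̄ - mu_0)^T · [...] = (2.25)·(1.6531) + (0.75)·(0.2939) = 3.9398.

Step 5 — scale by n: T² = 4 · 3.9398 = 15.7592.

T² ≈ 15.7592


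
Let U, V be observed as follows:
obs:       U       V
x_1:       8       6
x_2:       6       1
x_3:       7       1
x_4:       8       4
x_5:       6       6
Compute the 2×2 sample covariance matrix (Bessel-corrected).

Step 1 — column means:
  mean(U) = (8 + 6 + 7 + 8 + 6) / 5 = 35/5 = 7
  mean(V) = (6 + 1 + 1 + 4 + 6) / 5 = 18/5 = 3.6

Step 2 — sample covariance S[i,j] = (1/(n-1)) · Σ_k (x_{k,i} - mean_i) · (x_{k,j} - mean_j), with n-1 = 4.
  S[U,U] = ((1)·(1) + (-1)·(-1) + (0)·(0) + (1)·(1) + (-1)·(-1)) / 4 = 4/4 = 1
  S[U,V] = ((1)·(2.4) + (-1)·(-2.6) + (0)·(-2.6) + (1)·(0.4) + (-1)·(2.4)) / 4 = 3/4 = 0.75
  S[V,V] = ((2.4)·(2.4) + (-2.6)·(-2.6) + (-2.6)·(-2.6) + (0.4)·(0.4) + (2.4)·(2.4)) / 4 = 25.2/4 = 6.3

S is symmetric (S[j,i] = S[i,j]). Assembling:

S = [[1, 0.75],
 [0.75, 6.3]]


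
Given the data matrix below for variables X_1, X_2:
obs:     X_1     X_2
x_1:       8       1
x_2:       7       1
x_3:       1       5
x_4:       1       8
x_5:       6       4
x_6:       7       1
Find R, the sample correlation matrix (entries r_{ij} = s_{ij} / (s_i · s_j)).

Step 1 — column means:
  mean(X_1) = (8 + 7 + 1 + 1 + 6 + 7) / 6 = 30/6 = 5
  mean(X_2) = (1 + 1 + 5 + 8 + 4 + 1) / 6 = 20/6 = 3.3333

Step 2 — sample variances and covariances s[i,j] = (1/(n-1)) · Σ_k (x_{k,i} - mean_i) · (x_{k,j} - mean_j), with n-1 = 5:
  s[X_1,X_1] = ((3)·(3) + (2)·(2) + (-4)·(-4) + (-4)·(-4) + (1)·(1) + (2)·(2)) / 5 = 50/5 = 10
  s[X_1,X_2] = ((3)·(-2.3333) + (2)·(-2.3333) + (-4)·(1.6667) + (-4)·(4.6667) + (1)·(0.6667) + (2)·(-2.3333)) / 5 = -41/5 = -8.2
  s[X_2,X_2] = ((-2.3333)·(-2.3333) + (-2.3333)·(-2.3333) + (1.6667)·(1.6667) + (4.6667)·(4.6667) + (0.6667)·(0.6667) + (-2.3333)·(-2.3333)) / 5 = 41.3333/5 = 8.2667
  Sample standard deviations s_i = √(s[i,i]):
  s(X_1) = √(10) = 3.1623
  s(X_2) = √(8.2667) = 2.8752

Step 3 — r_{ij} = s_{ij} / (s_i · s_j):
  r[X_1,X_1] = 1 (diagonal).
  r[X_1,X_2] = -8.2 / (3.1623 · 2.8752) = -8.2 / 9.0921 = -0.9019
  r[X_2,X_2] = 1 (diagonal).

R is symmetric with unit diagonal. Assembling:

R = [[1, -0.9019],
 [-0.9019, 1]]


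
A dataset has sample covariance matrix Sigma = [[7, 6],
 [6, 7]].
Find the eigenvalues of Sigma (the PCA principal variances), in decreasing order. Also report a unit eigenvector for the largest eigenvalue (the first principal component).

Step 1 — characteristic polynomial of 2×2 Sigma:
  det(Sigma - λI) = λ² - trace · λ + det = 0.
  trace = 7 + 7 = 14, det = 7·7 - (6)² = 13.
Step 2 — discriminant:
  Δ = trace² - 4·det = 196 - 52 = 144.
Step 3 — eigenvalues:
  λ = (trace ± √Δ)/2 = (14 ± 12)/2,
  λ_1 = 13,  λ_2 = 1.

Step 4 — unit eigenvector for λ_1: solve (Sigma - λ_1 I)v = 0. First row:
  (7 - 13)·v_x + (6)·v_y = 0, i.e. (-6)·v_x + (6)·v_y = 0,
  so v ∝ (b, λ_1 - a) = (6, 6) = u.
  ||u|| = √((6)² + (6)²) = √(72) ≈ 8.4853,
  v_1 = u/||u|| ≈ (0.7071, 0.7071) (||v_1|| = 1).

λ_1 = 13,  λ_2 = 1;  v_1 ≈ (0.7071, 0.7071)


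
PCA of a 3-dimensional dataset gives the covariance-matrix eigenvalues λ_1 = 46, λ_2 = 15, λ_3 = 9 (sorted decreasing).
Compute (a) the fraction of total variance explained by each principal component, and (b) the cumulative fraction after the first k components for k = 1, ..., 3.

Step 1 — total variance = trace(Sigma) = Σ λ_i = 46 + 15 + 9 = 70.

Step 2 — fraction explained by component i = λ_i / Σ λ:
  PC1: 46/70 = 0.6571
  PC2: 15/70 = 0.2143
  PC3: 9/70 = 0.1286

Step 3 — cumulative fraction after k components = (λ_1 + ... + λ_k) / Σ λ:
  k = 1: 46/70 = 0.6571
  k = 2: (46 + 15)/70 = 61/70 = 0.8714
  k = 3: (46 + 15 + 9)/70 = 70/70 = 1

Summary (fraction, with percent):

explained: PC1 0.6571 (65.71%), PC2 0.2143 (21.43%), PC3 0.1286 (12.86%);  cumulative: 0.6571, 0.8714, 1


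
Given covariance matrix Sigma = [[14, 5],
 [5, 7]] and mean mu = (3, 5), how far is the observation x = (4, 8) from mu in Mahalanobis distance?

Step 1 — centre the observation: (x - mu) = (1, 3).

Step 2 — invert Sigma. det(Sigma) = 14·7 - (5)² = 73.
  Sigma^{-1} = (1/det) · [[d, -b], [-b, a]] = [[0.0959, -0.0685],
 [-0.0685, 0.1918]].

Step 3 — form the quadratic (x - mu)^T · Sigma^{-1} · (x - mu):
  Sigma^{-1} · (x - mu) = (-0.1096, 0.5068).
  (x - mu)^T · [Sigma^{-1} · (x - mu)] = (1)·(-0.1096) + (3)·(0.5068) = 1.411.

Step 4 — take square root: d = √(1.411) ≈ 1.1878.

d(x, mu) = √(1.411) ≈ 1.1878


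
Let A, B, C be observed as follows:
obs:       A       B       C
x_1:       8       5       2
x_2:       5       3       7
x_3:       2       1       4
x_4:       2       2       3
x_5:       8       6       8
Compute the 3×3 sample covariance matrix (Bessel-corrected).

Step 1 — column means:
  mean(A) = (8 + 5 + 2 + 2 + 8) / 5 = 25/5 = 5
  mean(B) = (5 + 3 + 1 + 2 + 6) / 5 = 17/5 = 3.4
  mean(C) = (2 + 7 + 4 + 3 + 8) / 5 = 24/5 = 4.8

Step 2 — sample covariance S[i,j] = (1/(n-1)) · Σ_k (x_{k,i} - mean_i) · (x_{k,j} - mean_j), with n-1 = 4.
  S[A,A] = ((3)·(3) + (0)·(0) + (-3)·(-3) + (-3)·(-3) + (3)·(3)) / 4 = 36/4 = 9
  S[A,B] = ((3)·(1.6) + (0)·(-0.4) + (-3)·(-2.4) + (-3)·(-1.4) + (3)·(2.6)) / 4 = 24/4 = 6
  S[A,C] = ((3)·(-2.8) + (0)·(2.2) + (-3)·(-0.8) + (-3)·(-1.8) + (3)·(3.2)) / 4 = 9/4 = 2.25
  S[B,B] = ((1.6)·(1.6) + (-0.4)·(-0.4) + (-2.4)·(-2.4) + (-1.4)·(-1.4) + (2.6)·(2.6)) / 4 = 17.2/4 = 4.3
  S[B,C] = ((1.6)·(-2.8) + (-0.4)·(2.2) + (-2.4)·(-0.8) + (-1.4)·(-1.8) + (2.6)·(3.2)) / 4 = 7.4/4 = 1.85
  S[C,C] = ((-2.8)·(-2.8) + (2.2)·(2.2) + (-0.8)·(-0.8) + (-1.8)·(-1.8) + (3.2)·(3.2)) / 4 = 26.8/4 = 6.7

S is symmetric (S[j,i] = S[i,j]). Assembling:

S = [[9, 6, 2.25],
 [6, 4.3, 1.85],
 [2.25, 1.85, 6.7]]


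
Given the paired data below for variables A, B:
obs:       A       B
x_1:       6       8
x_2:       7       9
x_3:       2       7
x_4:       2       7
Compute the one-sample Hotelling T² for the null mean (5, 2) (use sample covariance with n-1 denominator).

Step 1 — sample mean vector:
  mean(A) = (6 + 7 + 2 + 2) / 4 = 17/4 = 4.25
  mean(B) = (8 + 9 + 7 + 7) / 4 = 31/4 = 7.75
  x̄ = (4.25, 7.75),  deviation x̄ - mu_0 = (4.25, 7.75) - (5, 2) = (-0.75, 5.75).

Step 2 — sample covariance matrix, S[i,j] = (1/(n-1)) · Σ_k (x_{k,i} - mean_i) · (x_{k,j} - mean_j), divisor n-1 = 3:
  S[A,A] = ((1.75)·(1.75) + (2.75)·(2.75) + (-2.25)·(-2.25) + (-2.25)·(-2.25)) / 3 = 20.75/3 = 6.9167
  S[A,B] = ((1.75)·(0.25) + (2.75)·(1.25) + (-2.25)·(-0.75) + (-2.25)·(-0.75)) / 3 = 7.25/3 = 2.4167
  S[B,B] = ((0.25)·(0.25) + (1.25)·(1.25) + (-0.75)·(-0.75) + (-0.75)·(-0.75)) / 3 = 2.75/3 = 0.9167
  S = [[6.9167, 2.4167],
 [2.4167, 0.9167]].

Step 3 — invert S. det(S) = 6.9167·0.9167 - (2.4167)² = 0.5.
  S^{-1} = (1/det) · [[d, -b], [-b, a]] = [[1.8333, -4.8333],
 [-4.8333, 13.8333]].

Step 4 — quadratic form (x̄ - mu_0)^T · S^{-1} · (x̄ - mu_0):
  S^{-1} · (x̄ - mu_0) = (-29.1667, 83.1667),
  (x̄ - mu_0)^T · [...] = (-0.75)·(-29.1667) + (5.75)·(83.1667) = 500.0833.

Step 5 — scale by n: T² = 4 · 500.0833 = 2000.3333.

T² ≈ 2000.3333


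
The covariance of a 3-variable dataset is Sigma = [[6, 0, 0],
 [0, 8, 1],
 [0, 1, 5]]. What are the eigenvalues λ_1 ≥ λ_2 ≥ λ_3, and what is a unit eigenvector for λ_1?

Step 1 — characteristic polynomial p(λ) = det(λI - Sigma) = λ³ - tr·λ² + c_1·λ - det, where tr = trace, c_1 = sum of the principal 2×2 minors, det = det(Sigma):
  tr = 6 + 8 + 5 = 19,
  c_1 = (6·8 - (0)²) + (6·5 - (0)²) + (8·5 - (1)²) = 48 + 30 + 39 = 117,
  det = 6·(8·5 - (1)²) - (0)·((0)·5 - (1)·(0)) + (0)·((0)·(1) - 8·(0)) = 6·(39) - (0)·(0) + (0)·(0) = 234.
  So p(λ) = λ³ - 19λ² + 117λ - 234.
Step 2 — look for an integer root (rational root theorem: any rational root is an integer divisor of 234). Testing λ = 6:
  p(6) = 216 - 684 + 702 - 234 = 0  ✓
  Dividing out (λ - 6): p(λ) = (λ - 6)(λ² - 13λ + 39).
Step 3 — remaining eigenvalues from the quadratic λ² - 13λ + 39 = 0:
  Δ = 13² - 4·39 = 169 - 156 = 13,  λ = (13 ± √13)/2 = (13 ± 3.6056)/2 ≈ 8.3028 or 4.6972.
  Sorted: λ_1 = 8.3028,  λ_2 = 6,  λ_3 = 4.6972  (check: sum = 19 = tr ✓).

Step 4 — unit eigenvector for λ_1 ≈ 8.3028: v spans the null space of (Sigma - λ_1 I), whose rows are
  r_1 = (-2.3028, 0, 0),  r_2 = (0, -0.3028, 1),  r_3 = (0, 1, -3.3028).
  v is orthogonal to every row, so take v ∝ r_1 × r_2 = ((0)·(1) - (0)·(-0.3028), (0)·(0) - (-2.3028)·(1), (-2.3028)·(-0.3028) - (0)·(0)) ≈ (0, 2.3028, 0.6972).
  Let u = (0, 2.3028, 0.6972).
  ||u|| = √((0)² + (2.3028)² + (0.6972)²) = √(5.7889) ≈ 2.406,  v_1 = u/||u|| ≈ (0, 0.9571, 0.2898) (||v_1|| = 1).

λ_1 = 8.3028,  λ_2 = 6,  λ_3 = 4.6972;  v_1 ≈ (0, 0.9571, 0.2898)


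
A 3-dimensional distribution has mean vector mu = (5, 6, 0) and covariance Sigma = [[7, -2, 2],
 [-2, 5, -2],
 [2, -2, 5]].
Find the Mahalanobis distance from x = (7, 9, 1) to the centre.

Step 1 — centre the observation: (x - mu) = (2, 3, 1).

Step 2 — invert Sigma (cofactor / det for 3×3, or solve directly):
  Sigma^{-1} = [[0.1707, 0.0488, -0.0488],
 [0.0488, 0.252, 0.0813],
 [-0.0488, 0.0813, 0.252]].

Step 3 — form the quadratic (x - mu)^T · Sigma^{-1} · (x - mu):
  Sigma^{-1} · (x - mu) = (0.439, 0.935, 0.3984).
  (x - mu)^T · [Sigma^{-1} · (x - mu)] = (2)·(0.439) + (3)·(0.935) + (1)·(0.3984) = 4.0813.

Step 4 — take square root: d = √(4.0813) ≈ 2.0202.

d(x, mu) = √(4.0813) ≈ 2.0202


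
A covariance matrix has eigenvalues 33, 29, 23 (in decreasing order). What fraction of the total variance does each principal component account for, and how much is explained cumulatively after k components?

Step 1 — total variance = trace(Sigma) = Σ λ_i = 33 + 29 + 23 = 85.

Step 2 — fraction explained by component i = λ_i / Σ λ:
  PC1: 33/85 = 0.3882
  PC2: 29/85 = 0.3412
  PC3: 23/85 = 0.2706

Step 3 — cumulative fraction after k components = (λ_1 + ... + λ_k) / Σ λ:
  k = 1: 33/85 = 0.3882
  k = 2: (33 + 29)/85 = 62/85 = 0.7294
  k = 3: (33 + 29 + 23)/85 = 85/85 = 1

Summary (fraction, with percent):

explained: PC1 0.3882 (38.82%), PC2 0.3412 (34.12%), PC3 0.2706 (27.06%);  cumulative: 0.3882, 0.7294, 1


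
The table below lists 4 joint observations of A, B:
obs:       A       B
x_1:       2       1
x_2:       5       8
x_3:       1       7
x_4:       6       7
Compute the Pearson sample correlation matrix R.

Step 1 — column means:
  mean(A) = (2 + 5 + 1 + 6) / 4 = 14/4 = 3.5
  mean(B) = (1 + 8 + 7 + 7) / 4 = 23/4 = 5.75

Step 2 — sample variances and covariances s[i,j] = (1/(n-1)) · Σ_k (x_{k,i} - mean_i) · (x_{k,j} - mean_j), with n-1 = 3:
  s[A,A] = ((-1.5)·(-1.5) + (1.5)·(1.5) + (-2.5)·(-2.5) + (2.5)·(2.5)) / 3 = 17/3 = 5.6667
  s[A,B] = ((-1.5)·(-4.75) + (1.5)·(2.25) + (-2.5)·(1.25) + (2.5)·(1.25)) / 3 = 10.5/3 = 3.5
  s[B,B] = ((-4.75)·(-4.75) + (2.25)·(2.25) + (1.25)·(1.25) + (1.25)·(1.25)) / 3 = 30.75/3 = 10.25
  Sample standard deviations s_i = √(s[i,i]):
  s(A) = √(5.6667) = 2.3805
  s(B) = √(10.25) = 3.2016

Step 3 — r_{ij} = s_{ij} / (s_i · s_j):
  r[A,A] = 1 (diagonal).
  r[A,B] = 3.5 / (2.3805 · 3.2016) = 3.5 / 7.6212 = 0.4592
  r[B,B] = 1 (diagonal).

R is symmetric with unit diagonal. Assembling:

R = [[1, 0.4592],
 [0.4592, 1]]


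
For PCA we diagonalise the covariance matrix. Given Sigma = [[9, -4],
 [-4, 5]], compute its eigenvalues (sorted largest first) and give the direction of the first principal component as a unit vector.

Step 1 — characteristic polynomial of 2×2 Sigma:
  det(Sigma - λI) = λ² - trace · λ + det = 0.
  trace = 9 + 5 = 14, det = 9·5 - (-4)² = 29.
Step 2 — discriminant:
  Δ = trace² - 4·det = 196 - 116 = 80.
Step 3 — eigenvalues:
  λ = (trace ± √Δ)/2 = (14 ± 8.9443)/2,
  λ_1 = 11.4721,  λ_2 = 2.5279.

Step 4 — unit eigenvector for λ_1: solve (Sigma - λ_1 I)v = 0. First row:
  (9 - 11.4721)·v_x + (-4)·v_y = 0, i.e. (-2.4721)·v_x + (-4)·v_y = 0,
  so v ∝ (b, λ_1 - a) = (-4, 2.4721); multiply by -1 so the first entry is positive: u = (4, -2.4721).
  ||u|| = √((4)² + (-2.4721)²) = √(22.1115) ≈ 4.7023,
  v_1 = u/||u|| ≈ (0.8507, -0.5257) (||v_1|| = 1).

λ_1 = 11.4721,  λ_2 = 2.5279;  v_1 ≈ (0.8507, -0.5257)


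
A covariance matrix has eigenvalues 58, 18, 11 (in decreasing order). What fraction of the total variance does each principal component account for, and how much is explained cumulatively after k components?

Step 1 — total variance = trace(Sigma) = Σ λ_i = 58 + 18 + 11 = 87.

Step 2 — fraction explained by component i = λ_i / Σ λ:
  PC1: 58/87 = 0.6667
  PC2: 18/87 = 0.2069
  PC3: 11/87 = 0.1264

Step 3 — cumulative fraction after k components = (λ_1 + ... + λ_k) / Σ λ:
  k = 1: 58/87 = 0.6667
  k = 2: (58 + 18)/87 = 76/87 = 0.8736
  k = 3: (58 + 18 + 11)/87 = 87/87 = 1

Summary (fraction, with percent):

explained: PC1 0.6667 (66.67%), PC2 0.2069 (20.69%), PC3 0.1264 (12.64%);  cumulative: 0.6667, 0.8736, 1


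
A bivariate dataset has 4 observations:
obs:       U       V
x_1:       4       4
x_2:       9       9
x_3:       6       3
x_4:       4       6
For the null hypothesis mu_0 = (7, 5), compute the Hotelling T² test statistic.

Step 1 — sample mean vector:
  mean(U) = (4 + 9 + 6 + 4) / 4 = 23/4 = 5.75
  mean(V) = (4 + 9 + 3 + 6) / 4 = 22/4 = 5.5
  x̄ = (5.75, 5.5),  deviation x̄ - mu_0 = (5.75, 5.5) - (7, 5) = (-1.25, 0.5).

Step 2 — sample covariance matrix, S[i,j] = (1/(n-1)) · Σ_k (x_{k,i} - mean_i) · (x_{k,j} - mean_j), divisor n-1 = 3:
  S[U,U] = ((-1.75)·(-1.75) + (3.25)·(3.25) + (0.25)·(0.25) + (-1.75)·(-1.75)) / 3 = 16.75/3 = 5.5833
  S[U,V] = ((-1.75)·(-1.5) + (3.25)·(3.5) + (0.25)·(-2.5) + (-1.75)·(0.5)) / 3 = 12.5/3 = 4.1667
  S[V,V] = ((-1.5)·(-1.5) + (3.5)·(3.5) + (-2.5)·(-2.5) + (0.5)·(0.5)) / 3 = 21/3 = 7
  S = [[5.5833, 4.1667],
 [4.1667, 7]].

Step 3 — invert S. det(S) = 5.5833·7 - (4.1667)² = 21.7222.
  S^{-1} = (1/det) · [[d, -b], [-b, a]] = [[0.3223, -0.1918],
 [-0.1918, 0.257]].

Step 4 — quadratic form (x̄ - mu_0)^T · S^{-1} · (x̄ - mu_0):
  S^{-1} · (x̄ - mu_0) = (-0.4987, 0.3683),
  (x̄ - mu_0)^T · [...] = (-1.25)·(-0.4987) + (0.5)·(0.3683) = 0.8075.

Step 5 — scale by n: T² = 4 · 0.8075 = 3.2302.

T² ≈ 3.2302


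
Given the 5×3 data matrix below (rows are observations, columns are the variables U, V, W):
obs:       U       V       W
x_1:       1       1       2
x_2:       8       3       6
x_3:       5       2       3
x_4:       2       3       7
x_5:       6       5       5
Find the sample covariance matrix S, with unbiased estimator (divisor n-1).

Step 1 — column means:
  mean(U) = (1 + 8 + 5 + 2 + 6) / 5 = 22/5 = 4.4
  mean(V) = (1 + 3 + 2 + 3 + 5) / 5 = 14/5 = 2.8
  mean(W) = (2 + 6 + 3 + 7 + 5) / 5 = 23/5 = 4.6

Step 2 — sample covariance S[i,j] = (1/(n-1)) · Σ_k (x_{k,i} - mean_i) · (x_{k,j} - mean_j), with n-1 = 4.
  S[U,U] = ((-3.4)·(-3.4) + (3.6)·(3.6) + (0.6)·(0.6) + (-2.4)·(-2.4) + (1.6)·(1.6)) / 4 = 33.2/4 = 8.3
  S[U,V] = ((-3.4)·(-1.8) + (3.6)·(0.2) + (0.6)·(-0.8) + (-2.4)·(0.2) + (1.6)·(2.2)) / 4 = 9.4/4 = 2.35
  S[U,W] = ((-3.4)·(-2.6) + (3.6)·(1.4) + (0.6)·(-1.6) + (-2.4)·(2.4) + (1.6)·(0.4)) / 4 = 7.8/4 = 1.95
  S[V,V] = ((-1.8)·(-1.8) + (0.2)·(0.2) + (-0.8)·(-0.8) + (0.2)·(0.2) + (2.2)·(2.2)) / 4 = 8.8/4 = 2.2
  S[V,W] = ((-1.8)·(-2.6) + (0.2)·(1.4) + (-0.8)·(-1.6) + (0.2)·(2.4) + (2.2)·(0.4)) / 4 = 7.6/4 = 1.9
  S[W,W] = ((-2.6)·(-2.6) + (1.4)·(1.4) + (-1.6)·(-1.6) + (2.4)·(2.4) + (0.4)·(0.4)) / 4 = 17.2/4 = 4.3

S is symmetric (S[j,i] = S[i,j]). Assembling:

S = [[8.3, 2.35, 1.95],
 [2.35, 2.2, 1.9],
 [1.95, 1.9, 4.3]]


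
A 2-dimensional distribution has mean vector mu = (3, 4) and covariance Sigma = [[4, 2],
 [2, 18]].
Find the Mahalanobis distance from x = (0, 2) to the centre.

Step 1 — centre the observation: (x - mu) = (-3, -2).

Step 2 — invert Sigma. det(Sigma) = 4·18 - (2)² = 68.
  Sigma^{-1} = (1/det) · [[d, -b], [-b, a]] = [[0.2647, -0.0294],
 [-0.0294, 0.0588]].

Step 3 — form the quadratic (x - mu)^T · Sigma^{-1} · (x - mu):
  Sigma^{-1} · (x - mu) = (-0.7353, -0.0294).
  (x - mu)^T · [Sigma^{-1} · (x - mu)] = (-3)·(-0.7353) + (-2)·(-0.0294) = 2.2647.

Step 4 — take square root: d = √(2.2647) ≈ 1.5049.

d(x, mu) = √(2.2647) ≈ 1.5049


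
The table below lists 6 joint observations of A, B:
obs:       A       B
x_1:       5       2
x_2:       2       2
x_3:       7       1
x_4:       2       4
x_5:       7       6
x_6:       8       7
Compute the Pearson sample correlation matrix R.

Step 1 — column means:
  mean(A) = (5 + 2 + 7 + 2 + 7 + 8) / 6 = 31/6 = 5.1667
  mean(B) = (2 + 2 + 1 + 4 + 6 + 7) / 6 = 22/6 = 3.6667

Step 2 — sample variances and covariances s[i,j] = (1/(n-1)) · Σ_k (x_{k,i} - mean_i) · (x_{k,j} - mean_j), with n-1 = 5:
  s[A,A] = ((-0.1667)·(-0.1667) + (-3.1667)·(-3.1667) + (1.8333)·(1.8333) + (-3.1667)·(-3.1667) + (1.8333)·(1.8333) + (2.8333)·(2.8333)) / 5 = 34.8333/5 = 6.9667
  s[A,B] = ((-0.1667)·(-1.6667) + (-3.1667)·(-1.6667) + (1.8333)·(-2.6667) + (-3.1667)·(0.3333) + (1.8333)·(2.3333) + (2.8333)·(3.3333)) / 5 = 13.3333/5 = 2.6667
  s[B,B] = ((-1.6667)·(-1.6667) + (-1.6667)·(-1.6667) + (-2.6667)·(-2.6667) + (0.3333)·(0.3333) + (2.3333)·(2.3333) + (3.3333)·(3.3333)) / 5 = 29.3333/5 = 5.8667
  Sample standard deviations s_i = √(s[i,i]):
  s(A) = √(6.9667) = 2.6394
  s(B) = √(5.8667) = 2.4221

Step 3 — r_{ij} = s_{ij} / (s_i · s_j):
  r[A,A] = 1 (diagonal).
  r[A,B] = 2.6667 / (2.6394 · 2.4221) = 2.6667 / 6.3931 = 0.4171
  r[B,B] = 1 (diagonal).

R is symmetric with unit diagonal. Assembling:

R = [[1, 0.4171],
 [0.4171, 1]]


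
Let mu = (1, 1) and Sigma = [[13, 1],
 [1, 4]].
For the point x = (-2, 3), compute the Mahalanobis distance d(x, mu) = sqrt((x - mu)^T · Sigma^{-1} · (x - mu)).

Step 1 — centre the observation: (x - mu) = (-3, 2).

Step 2 — invert Sigma. det(Sigma) = 13·4 - (1)² = 51.
  Sigma^{-1} = (1/det) · [[d, -b], [-b, a]] = [[0.0784, -0.0196],
 [-0.0196, 0.2549]].

Step 3 — form the quadratic (x - mu)^T · Sigma^{-1} · (x - mu):
  Sigma^{-1} · (x - mu) = (-0.2745, 0.5686).
  (x - mu)^T · [Sigma^{-1} · (x - mu)] = (-3)·(-0.2745) + (2)·(0.5686) = 1.9608.

Step 4 — take square root: d = √(1.9608) ≈ 1.4003.

d(x, mu) = √(1.9608) ≈ 1.4003


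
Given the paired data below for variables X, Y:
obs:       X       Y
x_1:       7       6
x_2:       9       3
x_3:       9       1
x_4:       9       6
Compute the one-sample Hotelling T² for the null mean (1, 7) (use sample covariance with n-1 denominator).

Step 1 — sample mean vector:
  mean(X) = (7 + 9 + 9 + 9) / 4 = 34/4 = 8.5
  mean(Y) = (6 + 3 + 1 + 6) / 4 = 16/4 = 4
  x̄ = (8.5, 4),  deviation x̄ - mu_0 = (8.5, 4) - (1, 7) = (7.5, -3).

Step 2 — sample covariance matrix, S[i,j] = (1/(n-1)) · Σ_k (x_{k,i} - mean_i) · (x_{k,j} - mean_j), divisor n-1 = 3:
  S[X,X] = ((-1.5)·(-1.5) + (0.5)·(0.5) + (0.5)·(0.5) + (0.5)·(0.5)) / 3 = 3/3 = 1
  S[X,Y] = ((-1.5)·(2) + (0.5)·(-1) + (0.5)·(-3) + (0.5)·(2)) / 3 = -4/3 = -1.3333
  S[Y,Y] = ((2)·(2) + (-1)·(-1) + (-3)·(-3) + (2)·(2)) / 3 = 18/3 = 6
  S = [[1, -1.3333],
 [-1.3333, 6]].

Step 3 — invert S. det(S) = 1·6 - (-1.3333)² = 4.2222.
  S^{-1} = (1/det) · [[d, -b], [-b, a]] = [[1.4211, 0.3158],
 [0.3158, 0.2368]].

Step 4 — quadratic form (x̄ - mu_0)^T · S^{-1} · (x̄ - mu_0):
  S^{-1} · (x̄ - mu_0) = (9.7105, 1.6579),
  (x̄ - mu_0)^T · [...] = (7.5)·(9.7105) + (-3)·(1.6579) = 67.8553.

Step 5 — scale by n: T² = 4 · 67.8553 = 271.4211.

T² ≈ 271.4211
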